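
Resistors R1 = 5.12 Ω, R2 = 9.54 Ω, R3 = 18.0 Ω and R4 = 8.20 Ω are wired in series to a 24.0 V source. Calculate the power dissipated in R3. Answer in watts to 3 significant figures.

Series elements share the same current, so find I first, then use P = I²R.
R_total = 5.12 + 9.54 + 18.0 + 8.20 = 40.86 Ω
I = V / R_total = 24.0 / 40.86 = 0.5874 A
P_R3 = I² × R3 = (0.5874)² × 18.0 = 6.210 W

6.21 W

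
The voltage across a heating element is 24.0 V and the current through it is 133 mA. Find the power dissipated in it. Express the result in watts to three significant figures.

3.19 W

With V and I both given, power follows immediately from P = V I.
P = 24.0 V × 0.1330 A = 3.192 W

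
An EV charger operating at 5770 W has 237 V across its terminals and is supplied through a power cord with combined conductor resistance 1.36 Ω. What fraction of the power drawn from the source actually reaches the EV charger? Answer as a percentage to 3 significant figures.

87.7 %

I = P / V = 5770 / 237 = 24.35 A through the power cord.
P_line = I² R_line = (24.35)² × 1.36 = 806.1 W
P_source = P_load + P_line = 5770 + 806.1 = 6576 W
η = P_load / P_source = 5770 / 6576 = 0.8774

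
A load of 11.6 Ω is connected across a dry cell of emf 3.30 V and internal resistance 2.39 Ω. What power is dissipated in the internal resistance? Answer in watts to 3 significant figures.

0.133 W

The internal resistance carries the same current as the load; P_int = I²r.
I = ε / (r + R) = 3.30 / (2.39 + 11.6) = 0.2359 A
P_int = I² r = (0.2359)² × 2.39 = 0.1330 W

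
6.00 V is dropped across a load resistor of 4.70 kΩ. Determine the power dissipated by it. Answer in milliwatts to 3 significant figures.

Voltage and resistance are given, so P = V²/R is the one-step route.
P = (6.00 V)² / 4700 Ω = 0.007660 W

7.66 mW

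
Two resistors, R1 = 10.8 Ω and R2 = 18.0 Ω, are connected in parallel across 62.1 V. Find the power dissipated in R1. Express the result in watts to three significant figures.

Every branch has 62.1 V across it, so for R1 the power is simply V²/R.
P_R1 = V² / R1 = (62.1)² / 10.8 Ω = 357.1 W

357 W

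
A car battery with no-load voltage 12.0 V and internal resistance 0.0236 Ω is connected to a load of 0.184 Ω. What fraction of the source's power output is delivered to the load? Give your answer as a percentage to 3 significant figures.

88.6 %

The source delivers εI, of which I²R reaches the load and I²r is lost; since I is common, η = R/(R+r).
η = R / (R + r) = 0.184 / (0.184 + 0.0236) = 0.8863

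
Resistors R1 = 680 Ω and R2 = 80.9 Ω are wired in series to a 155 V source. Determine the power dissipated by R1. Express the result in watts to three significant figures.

28.2 W

The current is common to all series resistors; compute it, then apply P = I²R for the target.
R_total = 680 + 80.9 = 760.9 Ω
I = V / R_total = 155 / 760.9 = 0.2037 A
P_R1 = I² × R1 = (0.2037)² × 680 = 28.22 W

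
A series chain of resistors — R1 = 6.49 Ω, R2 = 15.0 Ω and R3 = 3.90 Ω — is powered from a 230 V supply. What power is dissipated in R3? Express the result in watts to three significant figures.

The current is common to all series resistors; compute it, then apply P = I²R for the target.
R_total = 6.49 + 15.0 + 3.90 = 25.39 Ω
I = V / R_total = 230 / 25.39 = 9.059 A
P_R3 = I² × R3 = (9.059)² × 3.90 = 320.0 W

320 W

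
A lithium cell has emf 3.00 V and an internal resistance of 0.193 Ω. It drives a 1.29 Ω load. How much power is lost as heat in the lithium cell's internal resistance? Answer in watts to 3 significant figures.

Internal loss is I²r, with I set by the total series resistance r+R.
I = ε / (r + R) = 3.00 / (0.193 + 1.29) = 2.023 A
P_int = I² r = (2.023)² × 0.193 = 0.7898 W

0.790 W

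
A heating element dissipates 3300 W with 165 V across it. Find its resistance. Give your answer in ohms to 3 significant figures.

8.25 Ω

The two known quantities fix the third via R = V² / P.
R = (165)² / 3300 = 8.250 Ω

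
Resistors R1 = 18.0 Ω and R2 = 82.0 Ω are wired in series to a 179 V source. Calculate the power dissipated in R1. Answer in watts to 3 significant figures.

57.7 W

The current is common to all series resistors; compute it, then apply P = I²R for the target.
R_total = 18.0 + 82.0 = 100.0 Ω
I = V / R_total = 179 / 100.0 = 1.790 A
P_R1 = I² × R1 = (1.790)² × 18.0 = 57.67 W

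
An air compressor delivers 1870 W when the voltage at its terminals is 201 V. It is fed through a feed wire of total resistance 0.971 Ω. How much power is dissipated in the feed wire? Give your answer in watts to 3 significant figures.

84.0 W

The feed wire is a series resistance carrying the load current; its dissipation is I²R_line.
I = P / V = 1870 / 201 = 9.303 A through the feed wire.
P_line = I² R_line = (9.303)² × 0.971 = 84.04 W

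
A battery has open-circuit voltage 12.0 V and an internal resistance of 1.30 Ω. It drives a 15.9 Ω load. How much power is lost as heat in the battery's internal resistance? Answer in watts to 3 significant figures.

0.633 W

Internal loss is I²r, with I set by the total series resistance r+R.
I = ε / (r + R) = 12.0 / (1.30 + 15.9) = 0.6977 A
P_int = I² r = (0.6977)² × 1.30 = 0.6328 W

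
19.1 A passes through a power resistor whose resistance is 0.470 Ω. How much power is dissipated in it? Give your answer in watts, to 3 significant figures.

The current through and the resistance of the element are both given; use P = I²R.
P = (19.10 A)² × 0.470 Ω = 171.5 W

171 W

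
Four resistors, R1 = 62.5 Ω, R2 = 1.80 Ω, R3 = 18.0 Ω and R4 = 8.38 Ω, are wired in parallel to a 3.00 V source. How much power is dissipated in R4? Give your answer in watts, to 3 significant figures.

1.07 W

The supply voltage appears across each parallel branch — just use P = V²/R4.
P_R4 = V² / R4 = (3.00)² / 8.38 Ω = 1.074 W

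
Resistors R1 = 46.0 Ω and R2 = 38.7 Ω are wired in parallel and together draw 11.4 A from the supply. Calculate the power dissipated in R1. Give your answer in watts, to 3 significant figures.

1250 W

Only the total current is stated, so first find the parallel equivalent to get the voltage across the combination.
1/R_eq = 1/46.0 + 1/38.7 ⇒ R_eq = 21.02 Ω
V = I_total × R_eq = 11.40 × 21.02 = 239.6 V
P_R1 = V² / R1 = (239.6)² / 46.0 = 1248 W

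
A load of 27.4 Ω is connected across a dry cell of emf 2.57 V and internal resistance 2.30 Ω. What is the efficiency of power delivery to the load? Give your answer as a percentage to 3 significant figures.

92.3 %

η = P_load/(P_load+P_int) = I²R/(I²R+I²r) = R/(R+r) — the I² cancels for series elements.
η = R / (R + r) = 27.4 / (27.4 + 2.30) = 0.9226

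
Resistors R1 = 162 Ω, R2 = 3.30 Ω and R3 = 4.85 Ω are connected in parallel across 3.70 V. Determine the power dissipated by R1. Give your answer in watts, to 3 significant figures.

0.0845 W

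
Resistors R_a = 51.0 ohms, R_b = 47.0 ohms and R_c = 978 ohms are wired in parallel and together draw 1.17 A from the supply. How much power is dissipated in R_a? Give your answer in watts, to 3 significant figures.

Only the total current is stated, so first find the parallel equivalent to get the voltage across the combination.
1/R_eq = 1/51.0 + 1/47.0 + 1/978 ⇒ R_eq = 23.86 Ω
V = I_total × R_eq = 1.170 × 23.86 = 27.92 V
P_R_a = V² / R_a = (27.92)² / 51.0 = 15.28 W

15.3 W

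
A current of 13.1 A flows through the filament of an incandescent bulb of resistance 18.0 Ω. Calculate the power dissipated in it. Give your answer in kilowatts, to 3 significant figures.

With I and R stated, P = I²R applies in one step.
P = (13.10 A)² × 18.0 Ω = 3089 W

3.09 kW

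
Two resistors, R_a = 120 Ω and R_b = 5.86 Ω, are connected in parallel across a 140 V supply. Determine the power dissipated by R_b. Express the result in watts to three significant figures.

3340 W

Parallel branches share the same voltage; P = V²/R gives the branch power in one step.
P_R_b = V² / R_b = (140)² / 5.86 Ω = 3345 W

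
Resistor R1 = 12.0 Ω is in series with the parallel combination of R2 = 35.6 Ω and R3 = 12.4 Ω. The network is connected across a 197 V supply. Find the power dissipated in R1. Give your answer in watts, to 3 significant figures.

1040 W

First combine the parallel branches into one equivalent R_p, then R1 + R_p is a series pair.
R_p = (35.6×12.4)/(35.6+12.4) = 9.197 Ω
R_total = 12.0 + 9.197 = 21.20 Ω
I = V / R_total = 197 / 21.20 = 9.294 A
R1 is in the main series path, so its power is I²R1.
P_R1 = (9.294)² × 12.0 = 1037 W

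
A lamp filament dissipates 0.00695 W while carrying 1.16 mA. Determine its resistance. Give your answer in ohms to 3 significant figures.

5160 Ω

Inverting the appropriate power form: R = P / I².
R = 0.00695 / (0.001160)² = 5165 Ω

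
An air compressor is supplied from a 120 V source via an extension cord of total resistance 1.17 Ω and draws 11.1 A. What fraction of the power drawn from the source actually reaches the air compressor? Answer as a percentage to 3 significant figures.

The extension cord carries the full 11.1 A.
P_line = I² R_line = (11.10)² × 1.17 = 144.2 W
P_source = V I = 120 × 11.10 = 1332 W; P_load = 1188 W
η = P_load / P_source = 1188 / 1332 = 0.8918

89.2 %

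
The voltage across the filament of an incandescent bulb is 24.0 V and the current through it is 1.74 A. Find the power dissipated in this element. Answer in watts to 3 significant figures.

41.8 W

Since both terminal voltage and current are stated, P = V I gives the power in one step.
P = 24.0 V × 1.740 A = 41.76 W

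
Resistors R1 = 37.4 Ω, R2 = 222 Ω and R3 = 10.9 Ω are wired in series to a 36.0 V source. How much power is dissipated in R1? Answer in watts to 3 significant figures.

0.663 W

The current is common to all series resistors; compute it, then apply P = I²R for the target.
R_total = 37.4 + 222 + 10.9 = 270.3 Ω
I = V / R_total = 36.0 / 270.3 = 0.1332 A
P_R1 = I² × R1 = (0.1332)² × 37.4 = 0.6634 W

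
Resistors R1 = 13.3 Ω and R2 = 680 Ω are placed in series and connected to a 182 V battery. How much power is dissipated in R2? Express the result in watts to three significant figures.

The current is common to all series resistors; compute it, then apply P = I²R for the target.
R_total = 13.3 + 680 = 693.3 Ω
I = V / R_total = 182 / 693.3 = 0.2625 A
P_R2 = I² × R2 = (0.2625)² × 680 = 46.86 W

46.9 W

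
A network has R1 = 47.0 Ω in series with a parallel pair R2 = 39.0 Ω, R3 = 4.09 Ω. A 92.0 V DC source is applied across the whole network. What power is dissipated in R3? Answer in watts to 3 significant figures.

11.0 W

Collapse R2‖R3 to a single equivalent, reducing the network to two series elements.
R_p = (39.0×4.09)/(39.0+4.09) = 3.702 Ω
R_total = 47.0 + 3.702 = 50.70 Ω
I = V / R_total = 92.0 / 50.70 = 1.815 A
Voltage across the parallel pair: V_p = I × R_p = 1.815 × 3.702 = 6.717 V
With V_p across R3, its power is V_p²/R3.
P_R3 = (6.717)² / 4.09 = 11.03 W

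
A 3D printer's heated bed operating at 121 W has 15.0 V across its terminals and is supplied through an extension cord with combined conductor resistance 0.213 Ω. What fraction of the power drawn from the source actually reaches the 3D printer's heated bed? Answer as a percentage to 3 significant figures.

89.7 %

I = P / V = 121 / 15.0 = 8.067 A through the extension cord.
P_line = I² R_line = (8.067)² × 0.213 = 13.86 W
P_source = P_load + P_line = 121.0 + 13.86 = 134.9 W
η = P_load / P_source = 121.0 / 134.9 = 0.8972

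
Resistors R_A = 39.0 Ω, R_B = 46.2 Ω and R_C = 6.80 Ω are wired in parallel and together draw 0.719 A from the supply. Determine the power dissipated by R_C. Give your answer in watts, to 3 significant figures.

2.01 W

Only the total current is stated, so first find the parallel equivalent to get the voltage across the combination.
1/R_eq = 1/39.0 + 1/46.2 + 1/6.80 ⇒ R_eq = 5.145 Ω
V = I_total × R_eq = 0.7190 × 5.145 = 3.700 V
P_R_C = V² / R_C = (3.700)² / 6.80 = 2.013 W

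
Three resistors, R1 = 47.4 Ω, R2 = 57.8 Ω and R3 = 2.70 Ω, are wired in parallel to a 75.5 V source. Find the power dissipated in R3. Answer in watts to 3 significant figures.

The supply voltage appears across each parallel branch — just use P = V²/R3.
P_R3 = V² / R3 = (75.5)² / 2.70 Ω = 2111 W

2110 W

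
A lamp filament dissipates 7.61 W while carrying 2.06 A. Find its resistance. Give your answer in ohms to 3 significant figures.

1.79 Ω

Inverting the appropriate power form: R = P / I².
R = 7.61 / (2.060)² = 1.793 Ω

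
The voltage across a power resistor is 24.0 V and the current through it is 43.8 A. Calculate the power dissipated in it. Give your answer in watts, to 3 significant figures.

1050 W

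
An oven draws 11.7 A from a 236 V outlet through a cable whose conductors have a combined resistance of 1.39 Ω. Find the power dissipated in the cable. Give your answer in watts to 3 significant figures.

Only the current and the line resistance are needed for the I²R loss.
The cable carries the full 11.7 A.
P_line = I² R_line = (11.70)² × 1.39 = 190.3 W

190 W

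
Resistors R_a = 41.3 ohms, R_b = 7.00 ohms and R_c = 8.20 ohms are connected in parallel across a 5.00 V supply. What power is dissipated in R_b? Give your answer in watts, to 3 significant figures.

3.57 W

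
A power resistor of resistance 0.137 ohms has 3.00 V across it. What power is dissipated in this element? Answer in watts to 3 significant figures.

We know the drop across the element and its resistance — P = V²/R, one step.
P = (3.00 V)² / 0.137 Ω = 65.69 W

65.7 W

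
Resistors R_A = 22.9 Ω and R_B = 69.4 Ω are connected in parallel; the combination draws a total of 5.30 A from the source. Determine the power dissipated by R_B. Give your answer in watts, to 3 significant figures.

The branches share the same voltage, but only the total current is given — find V from the equivalent resistance first.
1/R_eq = 1/22.9 + 1/69.4 ⇒ R_eq = 17.22 Ω
V = I_total × R_eq = 5.300 × 17.22 = 91.26 V
P_R_B = V² / R_B = (91.26)² / 69.4 = 120.0 W

120 W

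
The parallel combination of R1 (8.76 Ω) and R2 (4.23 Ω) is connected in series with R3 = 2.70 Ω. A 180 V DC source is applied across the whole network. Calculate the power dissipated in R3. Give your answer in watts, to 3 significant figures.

First find R_p for the parallel pair, then treat R_p + R3 as a series loop.
R_p = (8.76×4.23)/(8.76+4.23) = 2.853 Ω
R_total = R_p + 2.70 = 2.853 + 2.70 = 5.553 Ω
I = V / R_total = 180 / 5.553 = 32.42 A
All the supply current flows through R3; use P = I²R3.
P_R3 = (32.42)² × 2.70 = 2837 W

2840 W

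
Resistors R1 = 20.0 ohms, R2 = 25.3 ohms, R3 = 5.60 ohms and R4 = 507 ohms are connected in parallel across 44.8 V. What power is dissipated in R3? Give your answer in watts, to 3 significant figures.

358 W

Each parallel branch sees the full supply voltage, so P = V²/R applies directly to the target branch.
P_R3 = V² / R3 = (44.8)² / 5.60 Ω = 358.4 W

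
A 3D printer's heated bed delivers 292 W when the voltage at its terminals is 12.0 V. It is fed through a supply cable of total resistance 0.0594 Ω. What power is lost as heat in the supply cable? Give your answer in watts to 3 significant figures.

Line loss is just I²R for the cable — we know both I and R_line directly.
I = P / V = 292 / 12.0 = 24.33 A through the supply cable.
P_line = I² R_line = (24.33)² × 0.0594 = 35.17 W

35.2 W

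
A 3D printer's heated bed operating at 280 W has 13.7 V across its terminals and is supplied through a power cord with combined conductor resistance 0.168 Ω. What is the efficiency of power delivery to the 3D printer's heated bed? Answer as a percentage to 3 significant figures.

I = P / V = 280 / 13.7 = 20.44 A through the power cord.
P_line = I² R_line = (20.44)² × 0.168 = 70.18 W
P_source = P_load + P_line = 280.0 + 70.18 = 350.2 W
η = P_load / P_source = 280.0 / 350.2 = 0.7996

80.0 %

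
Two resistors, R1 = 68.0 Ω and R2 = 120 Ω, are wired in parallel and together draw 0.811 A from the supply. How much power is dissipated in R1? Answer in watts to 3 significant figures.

The branches share the same voltage, but only the total current is given — find V from the equivalent resistance first.
1/R_eq = 1/68.0 + 1/120 ⇒ R_eq = 43.40 Ω
V = I_total × R_eq = 0.8110 × 43.40 = 35.20 V
P_R1 = V² / R1 = (35.20)² / 68.0 = 18.22 W

18.2 W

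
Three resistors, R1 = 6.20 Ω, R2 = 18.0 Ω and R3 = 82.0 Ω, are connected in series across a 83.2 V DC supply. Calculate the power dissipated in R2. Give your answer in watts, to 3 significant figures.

11.0 W

In a series string the same current flows through every resistor — find that current, then P = I²R for the one we want.
R_total = 6.20 + 18.0 + 82.0 = 106.2 Ω
I = V / R_total = 83.2 / 106.2 = 0.7834 A
P_R2 = I² × R2 = (0.7834)² × 18.0 = 11.05 W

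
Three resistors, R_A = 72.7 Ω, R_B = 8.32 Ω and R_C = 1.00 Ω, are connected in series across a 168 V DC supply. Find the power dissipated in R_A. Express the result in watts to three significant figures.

305 W

Series elements share the same current, so find I first, then use P = I²R.
R_total = 72.7 + 8.32 + 1.00 = 82.02 Ω
I = V / R_total = 168 / 82.02 = 2.048 A
P_R_A = I² × R_A = (2.048)² × 72.7 = 305.0 W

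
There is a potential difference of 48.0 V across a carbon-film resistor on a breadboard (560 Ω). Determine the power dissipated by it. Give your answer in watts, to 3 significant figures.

4.11 W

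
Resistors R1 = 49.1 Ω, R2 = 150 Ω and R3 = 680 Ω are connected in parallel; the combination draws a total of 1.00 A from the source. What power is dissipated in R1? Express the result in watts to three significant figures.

25.1 W

Parallel branches share V, not I — compute V via R_eq, then use V²/R for the target branch.
1/R_eq = 1/49.1 + 1/150 + 1/680 ⇒ R_eq = 35.08 Ω
V = I_total × R_eq = 1.000 × 35.08 = 35.08 V
P_R1 = V² / R1 = (35.08)² / 49.1 = 25.07 W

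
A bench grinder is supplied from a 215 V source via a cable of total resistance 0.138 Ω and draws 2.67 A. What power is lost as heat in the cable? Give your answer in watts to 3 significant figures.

0.984 W

Line loss is just I²R for the cable — we know both I and R_line directly.
The cable carries the full 2.67 A.
P_line = I² R_line = (2.670)² × 0.138 = 0.9838 W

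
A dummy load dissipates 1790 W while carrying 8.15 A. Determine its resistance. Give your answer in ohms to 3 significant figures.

26.9 Ω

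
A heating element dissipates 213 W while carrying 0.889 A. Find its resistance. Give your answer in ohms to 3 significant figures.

270 Ω

Rearranging the power relation for the two known quantities gives R = P / I².
R = 213 / (0.8890)² = 269.5 Ω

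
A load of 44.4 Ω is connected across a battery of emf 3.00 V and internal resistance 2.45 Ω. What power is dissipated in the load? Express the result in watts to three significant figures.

With r and R in series, I = ε/(r+R); the load dissipates I²R.
I = ε / (r + R) = 3.00 / (2.45 + 44.4) = 0.06403 A
P_load = I² R = (0.06403)² × 44.4 = 0.1821 W

0.182 W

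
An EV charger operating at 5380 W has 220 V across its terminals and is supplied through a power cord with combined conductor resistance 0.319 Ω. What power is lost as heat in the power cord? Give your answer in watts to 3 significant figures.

The power cord is a series resistance carrying the load current; its dissipation is I²R_line.
I = P / V = 5380 / 220 = 24.45 A through the power cord.
P_line = I² R_line = (24.45)² × 0.319 = 190.8 W

191 W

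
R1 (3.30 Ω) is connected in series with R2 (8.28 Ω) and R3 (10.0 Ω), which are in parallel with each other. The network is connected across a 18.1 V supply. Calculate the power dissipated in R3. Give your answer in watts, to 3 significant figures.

Reduce the parallel pair to R_p first; the network is then a simple series string.
R_p = (8.28×10.0)/(8.28+10.0) = 4.530 Ω
R_total = 3.30 + 4.530 = 7.830 Ω
I = V / R_total = 18.1 / 7.830 = 2.312 A
Voltage across the parallel pair: V_p = I × R_p = 2.312 × 4.530 = 10.47 V
R3 is across V_p, so use P = V²/R for that branch.
P_R3 = (10.47)² / 10.0 = 10.96 W

11.0 W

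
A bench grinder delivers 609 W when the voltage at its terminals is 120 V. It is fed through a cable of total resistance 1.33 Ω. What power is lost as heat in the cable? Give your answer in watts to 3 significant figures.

Line loss is just I²R for the cable — we know both I and R_line directly.
I = P / V = 609 / 120 = 5.075 A through the cable.
P_line = I² R_line = (5.075)² × 1.33 = 34.25 W

34.3 W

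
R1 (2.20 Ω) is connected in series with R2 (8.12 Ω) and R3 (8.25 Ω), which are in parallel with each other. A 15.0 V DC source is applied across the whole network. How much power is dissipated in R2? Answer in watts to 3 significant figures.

11.7 W

Collapse R2‖R3 to a single equivalent, reducing the network to two series elements.
R_p = (8.12×8.25)/(8.12+8.25) = 4.092 Ω
R_total = 2.20 + 4.092 = 6.292 Ω
I = V / R_total = 15.0 / 6.292 = 2.384 A
Voltage across the parallel pair: V_p = I × R_p = 2.384 × 4.092 = 9.755 V
R2 is across V_p, so use P = V²/R for that branch.
P_R2 = (9.755)² / 8.12 = 11.72 W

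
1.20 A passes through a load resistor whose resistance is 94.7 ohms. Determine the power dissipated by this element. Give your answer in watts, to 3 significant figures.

136 W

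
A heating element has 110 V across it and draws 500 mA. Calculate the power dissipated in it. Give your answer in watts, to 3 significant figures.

55.0 W

Since both terminal voltage and current are stated, P = V I gives the power in one step.
P = 110 V × 0.5000 A = 55.00 W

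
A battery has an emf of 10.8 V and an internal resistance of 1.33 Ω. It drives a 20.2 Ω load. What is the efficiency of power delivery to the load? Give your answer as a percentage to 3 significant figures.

Both r and R carry the same current, so the power split is just the resistance split: η = R/(R+r).
η = R / (R + r) = 20.2 / (20.2 + 1.33) = 0.9382

93.8 %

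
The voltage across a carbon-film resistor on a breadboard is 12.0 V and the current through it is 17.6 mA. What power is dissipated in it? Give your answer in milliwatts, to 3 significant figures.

With V and I both given, power follows immediately from P = V I.
P = 12.0 V × 0.01760 A = 0.2112 W

211 mW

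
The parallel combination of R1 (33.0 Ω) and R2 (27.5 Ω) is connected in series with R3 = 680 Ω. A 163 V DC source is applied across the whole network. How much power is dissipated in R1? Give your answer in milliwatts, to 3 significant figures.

Combine R1 and R2 into their parallel equivalent first, reducing the network to two series resistors.
R_p = (33.0×27.5)/(33.0+27.5) = 15.00 Ω
R_total = R_p + 680 = 15.00 + 680 = 695.0 Ω
I = V / R_total = 163 / 695.0 = 0.2345 A
Voltage across the parallel pair: V_p = I × R_p = 0.2345 × 15.00 = 3.518 V
R1 has V_p across it, so P = V_p²/R1.
P_R1 = (3.518)² / 33.0 = 0.3750 W

375 mW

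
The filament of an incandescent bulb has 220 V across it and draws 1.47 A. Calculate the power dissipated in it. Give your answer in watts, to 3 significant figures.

323 W

Since both terminal voltage and current are stated, P = V I gives the power in one step.
P = 220 V × 1.470 A = 323.4 W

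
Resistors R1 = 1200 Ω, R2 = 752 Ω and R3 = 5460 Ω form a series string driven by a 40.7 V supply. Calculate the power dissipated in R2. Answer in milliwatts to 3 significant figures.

22.7 mW

Every series element carries the same I. Get I from the total resistance, then P = I² × R2.
R_total = 1200 + 752 + 5460 = 7412 Ω
I = V / R_total = 40.7 / 7412 = 0.005491 A
P_R2 = I² × R2 = (0.005491)² × 752 = 0.02267 W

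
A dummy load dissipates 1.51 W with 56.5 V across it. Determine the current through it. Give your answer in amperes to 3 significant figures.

0.0267 A

The two known quantities fix the third via I = P / V.
I = 1.51 / 56.5 = 0.02673 A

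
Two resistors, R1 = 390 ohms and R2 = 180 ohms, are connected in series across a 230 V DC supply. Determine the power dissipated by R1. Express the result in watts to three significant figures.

In a series string the same current flows through every resistor — find that current, then P = I²R for the one we want.
R_total = 390 + 180 = 570.0 Ω
I = V / R_total = 230 / 570.0 = 0.4035 A
P_R1 = I² × R1 = (0.4035)² × 390 = 63.50 W

63.5 W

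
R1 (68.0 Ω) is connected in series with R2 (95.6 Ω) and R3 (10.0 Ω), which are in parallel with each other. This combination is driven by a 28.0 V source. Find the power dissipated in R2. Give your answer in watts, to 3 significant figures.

First combine the parallel branches into one equivalent R_p, then R1 + R_p is a series pair.
R_p = (95.6×10.0)/(95.6+10.0) = 9.053 Ω
R_total = 68.0 + 9.053 = 77.05 Ω
I = V / R_total = 28.0 / 77.05 = 0.3634 A
Voltage across the parallel pair: V_p = I × R_p = 0.3634 × 9.053 = 3.290 V
R2 is across V_p, so use P = V²/R for that branch.
P_R2 = (3.290)² / 95.6 = 0.1132 W

0.113 W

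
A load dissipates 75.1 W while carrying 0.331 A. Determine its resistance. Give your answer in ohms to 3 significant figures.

685 Ω

The two known quantities fix the third via R = P / I².
R = 75.1 / (0.3310)² = 685.5 Ω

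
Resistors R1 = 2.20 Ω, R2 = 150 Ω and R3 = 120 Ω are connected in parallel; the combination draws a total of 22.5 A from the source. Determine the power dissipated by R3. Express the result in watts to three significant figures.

The branches share the same voltage, but only the total current is given — find V from the equivalent resistance first.
1/R_eq = 1/2.20 + 1/150 + 1/120 ⇒ R_eq = 2.130 Ω
V = I_total × R_eq = 22.50 × 2.130 = 47.92 V
P_R3 = V² / R3 = (47.92)² / 120 = 19.14 W

19.1 W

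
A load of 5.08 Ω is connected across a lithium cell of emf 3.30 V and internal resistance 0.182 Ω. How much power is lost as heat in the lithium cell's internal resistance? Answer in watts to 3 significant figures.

0.0716 W

The source's internal resistance is just another series element carrying I; its dissipation is I²r.
I = ε / (r + R) = 3.30 / (0.182 + 5.08) = 0.6271 A
P_int = I² r = (0.6271)² × 0.182 = 0.07158 W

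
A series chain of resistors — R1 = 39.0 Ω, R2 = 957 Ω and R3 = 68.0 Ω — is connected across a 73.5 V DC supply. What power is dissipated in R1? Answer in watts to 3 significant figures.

0.186 W

The current is common to all series resistors; compute it, then apply P = I²R for the target.
R_total = 39.0 + 957 + 68.0 = 1064 Ω
I = V / R_total = 73.5 / 1064 = 0.06908 A
P_R1 = I² × R1 = (0.06908)² × 39.0 = 0.1861 W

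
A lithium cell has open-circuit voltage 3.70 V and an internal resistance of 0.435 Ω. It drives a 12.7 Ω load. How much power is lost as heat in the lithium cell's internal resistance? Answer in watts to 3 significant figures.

0.0345 W

The source's internal resistance is just another series element carrying I; its dissipation is I²r.
I = ε / (r + R) = 3.70 / (0.435 + 12.7) = 0.2817 A
P_int = I² r = (0.2817)² × 0.435 = 0.03452 W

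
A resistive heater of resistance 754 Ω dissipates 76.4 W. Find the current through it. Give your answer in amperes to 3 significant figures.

Inverting the appropriate power form: I = √(P / R).
I = √(76.4 / 754) = 0.3183 A

0.318 A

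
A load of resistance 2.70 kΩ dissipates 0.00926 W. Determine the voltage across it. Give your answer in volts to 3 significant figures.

5.00 V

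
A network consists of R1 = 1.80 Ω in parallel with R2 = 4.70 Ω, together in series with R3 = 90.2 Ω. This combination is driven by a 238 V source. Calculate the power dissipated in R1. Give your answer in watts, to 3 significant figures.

6.37 W

Reduce the parallel combination to a single R_p; the circuit then becomes R_p in series with the remaining resistor.
R_p = (1.80×4.70)/(1.80+4.70) = 1.302 Ω
R_total = R_p + 90.2 = 1.302 + 90.2 = 91.50 Ω
I = V / R_total = 238 / 91.50 = 2.601 A
Voltage across the parallel pair: V_p = I × R_p = 2.601 × 1.302 = 3.385 V
Use P = V²/R for R1 with V = V_p.
P_R1 = (3.385)² / 1.80 = 6.367 W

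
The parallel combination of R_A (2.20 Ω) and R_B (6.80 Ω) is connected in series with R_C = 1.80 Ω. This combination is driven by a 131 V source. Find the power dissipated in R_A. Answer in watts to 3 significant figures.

Collapse the R_A‖R_B pair into one equivalent R_p; then R_p and R_C form a series string.
R_p = (2.20×6.80)/(2.20+6.80) = 1.662 Ω
R_total = R_p + 1.80 = 1.662 + 1.80 = 3.462 Ω
I = V / R_total = 131 / 3.462 = 37.84 A
Voltage across the parallel pair: V_p = I × R_p = 37.84 × 1.662 = 62.89 V
Use P = V²/R for R_A with V = V_p.
P_R_A = (62.89)² / 2.20 = 1798 W

1800 W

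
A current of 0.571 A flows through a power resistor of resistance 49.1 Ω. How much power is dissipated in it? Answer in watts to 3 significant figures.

16.0 W

Current and resistance are given, so P = I²R is the direct form.
P = (0.5710 A)² × 49.1 Ω = 16.01 W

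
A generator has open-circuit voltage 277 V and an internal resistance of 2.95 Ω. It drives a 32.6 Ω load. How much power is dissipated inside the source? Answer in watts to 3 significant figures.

The internal resistance carries the same current as the load; P_int = I²r.
I = ε / (r + R) = 277 / (2.95 + 32.6) = 7.792 A
P_int = I² r = (7.792)² × 2.95 = 179.1 W

179 W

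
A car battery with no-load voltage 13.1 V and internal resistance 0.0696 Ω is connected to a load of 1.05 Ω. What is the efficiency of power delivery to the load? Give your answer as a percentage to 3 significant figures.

93.8 %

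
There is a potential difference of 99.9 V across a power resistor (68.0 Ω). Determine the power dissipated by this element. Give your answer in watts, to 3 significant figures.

We know the drop across the element and its resistance — P = V²/R, one step.
P = (99.9 V)² / 68.0 Ω = 146.8 W

147 W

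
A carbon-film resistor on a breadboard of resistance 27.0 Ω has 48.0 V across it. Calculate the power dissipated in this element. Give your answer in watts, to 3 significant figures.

85.3 W

We know the drop across the element and its resistance — P = V²/R, one step.
P = (48.0 V)² / 27.0 Ω = 85.33 W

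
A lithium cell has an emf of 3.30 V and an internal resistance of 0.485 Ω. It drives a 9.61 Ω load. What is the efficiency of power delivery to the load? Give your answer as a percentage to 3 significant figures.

95.2 %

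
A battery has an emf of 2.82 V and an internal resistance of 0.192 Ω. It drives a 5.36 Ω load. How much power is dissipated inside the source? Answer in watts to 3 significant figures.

0.0495 W

r is in series with the load, so it carries the full circuit current — the loss in it is I²r.
I = ε / (r + R) = 2.82 / (0.192 + 5.36) = 0.5079 A
P_int = I² r = (0.5079)² × 0.192 = 0.04953 W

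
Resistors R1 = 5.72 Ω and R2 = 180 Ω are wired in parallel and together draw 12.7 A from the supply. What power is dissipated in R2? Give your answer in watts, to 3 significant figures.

We need the common branch voltage; get it from I_total × R_eq, then P = V²/R for the branch.
1/R_eq = 1/5.72 + 1/180 ⇒ R_eq = 5.544 Ω
V = I_total × R_eq = 12.70 × 5.544 = 70.41 V
P_R2 = V² / R2 = (70.41)² / 180 = 27.54 W

27.5 W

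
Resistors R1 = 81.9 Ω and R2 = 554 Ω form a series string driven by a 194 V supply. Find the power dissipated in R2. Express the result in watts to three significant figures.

51.6 W

In a series string the same current flows through every resistor — find that current, then P = I²R for the one we want.
R_total = 81.9 + 554 = 635.9 Ω
I = V / R_total = 194 / 635.9 = 0.3051 A
P_R2 = I² × R2 = (0.3051)² × 554 = 51.56 W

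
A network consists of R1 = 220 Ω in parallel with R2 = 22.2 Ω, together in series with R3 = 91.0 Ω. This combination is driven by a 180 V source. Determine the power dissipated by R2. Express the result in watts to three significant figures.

Reduce the parallel combination to a single R_p; the circuit then becomes R_p in series with the remaining resistor.
R_p = (220×22.2)/(220+22.2) = 20.17 Ω
R_total = R_p + 91.0 = 20.17 + 91.0 = 111.2 Ω
I = V / R_total = 180 / 111.2 = 1.619 A
Voltage across the parallel pair: V_p = I × R_p = 1.619 × 20.17 = 32.65 V
Use P = V²/R for R2 with V = V_p.
P_R2 = (32.65)² / 22.2 = 48.02 W

48.0 W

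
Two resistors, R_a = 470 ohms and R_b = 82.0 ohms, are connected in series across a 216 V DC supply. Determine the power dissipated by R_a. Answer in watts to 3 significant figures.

72.0 W

Series elements share the same current, so find I first, then use P = I²R.
R_total = 470 + 82.0 = 552.0 Ω
I = V / R_total = 216 / 552.0 = 0.3913 A
P_R_a = I² × R_a = (0.3913)² × 470 = 71.97 W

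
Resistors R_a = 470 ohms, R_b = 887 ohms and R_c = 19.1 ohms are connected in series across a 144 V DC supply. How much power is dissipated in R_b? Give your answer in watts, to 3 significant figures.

9.71 W

Every series element carries the same I. Get I from the total resistance, then P = I² × R_b.
R_total = 470 + 887 + 19.1 = 1376 Ω
I = V / R_total = 144 / 1376 = 0.1046 A
P_R_b = I² × R_b = (0.1046)² × 887 = 9.713 W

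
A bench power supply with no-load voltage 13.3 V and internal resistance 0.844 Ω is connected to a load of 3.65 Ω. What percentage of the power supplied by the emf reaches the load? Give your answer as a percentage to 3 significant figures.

81.2 %

The source delivers εI, of which I²R reaches the load and I²r is lost; since I is common, η = R/(R+r).
η = R / (R + r) = 3.65 / (3.65 + 0.844) = 0.8122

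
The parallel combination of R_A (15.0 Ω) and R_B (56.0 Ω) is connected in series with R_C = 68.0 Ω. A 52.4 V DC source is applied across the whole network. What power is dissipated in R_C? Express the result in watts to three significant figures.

29.3 W

Collapse the R_A‖R_B pair into one equivalent R_p; then R_p and R_C form a series string.
R_p = (15.0×56.0)/(15.0+56.0) = 11.83 Ω
R_total = R_p + 68.0 = 11.83 + 68.0 = 79.83 Ω
I = V / R_total = 52.4 / 79.83 = 0.6564 A
R_C is the series element, so its power is I²R.
P_R_C = (0.6564)² × 68.0 = 29.30 W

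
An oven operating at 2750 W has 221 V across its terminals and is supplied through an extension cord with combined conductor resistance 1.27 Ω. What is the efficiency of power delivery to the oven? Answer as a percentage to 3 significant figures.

I = P / V = 2750 / 221 = 12.44 A through the extension cord.
P_line = I² R_line = (12.44)² × 1.27 = 196.6 W
P_source = P_load + P_line = 2750 + 196.6 = 2947 W
η = P_load / P_source = 2750 / 2947 = 0.9333

93.3 %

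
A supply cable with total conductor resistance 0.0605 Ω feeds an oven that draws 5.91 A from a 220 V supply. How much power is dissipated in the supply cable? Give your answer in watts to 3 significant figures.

The supply cable is a series resistance carrying the load current; its dissipation is I²R_line.
The supply cable carries the full 5.91 A.
P_line = I² R_line = (5.910)² × 0.0605 = 2.113 W

2.11 W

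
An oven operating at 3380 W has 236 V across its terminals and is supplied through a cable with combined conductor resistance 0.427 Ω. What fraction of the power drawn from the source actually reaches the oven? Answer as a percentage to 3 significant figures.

97.5 %

I = P / V = 3380 / 236 = 14.32 A through the cable.
P_line = I² R_line = (14.32)² × 0.427 = 87.59 W
P_source = P_load + P_line = 3380 + 87.59 = 3468 W
η = P_load / P_source = 3380 / 3468 = 0.9747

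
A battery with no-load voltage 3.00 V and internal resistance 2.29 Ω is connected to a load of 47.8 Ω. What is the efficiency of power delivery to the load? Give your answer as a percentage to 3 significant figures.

Both r and R carry the same current, so the power split is just the resistance split: η = R/(R+r).
η = R / (R + r) = 47.8 / (47.8 + 2.29) = 0.9543

95.4 %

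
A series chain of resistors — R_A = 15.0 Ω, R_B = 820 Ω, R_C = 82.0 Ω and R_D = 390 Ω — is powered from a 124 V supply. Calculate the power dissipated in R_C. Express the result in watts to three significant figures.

0.738 W

Series elements share the same current, so find I first, then use P = I²R.
R_total = 15.0 + 820 + 82.0 + 390 = 1307 Ω
I = V / R_total = 124 / 1307 = 0.09487 A
P_R_C = I² × R_C = (0.09487)² × 82.0 = 0.7381 W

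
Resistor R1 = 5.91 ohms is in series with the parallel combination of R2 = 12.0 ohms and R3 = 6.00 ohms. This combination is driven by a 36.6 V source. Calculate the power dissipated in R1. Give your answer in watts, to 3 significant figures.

First combine the parallel branches into one equivalent R_p, then R1 + R_p is a series pair.
R_p = (12.0×6.00)/(12.0+6.00) = 4.000 Ω
R_total = 5.91 + 4.000 = 9.910 Ω
I = V / R_total = 36.6 / 9.910 = 3.693 A
R1 is in the main series path, so its power is I²R1.
P_R1 = (3.693)² × 5.91 = 80.61 W

80.6 W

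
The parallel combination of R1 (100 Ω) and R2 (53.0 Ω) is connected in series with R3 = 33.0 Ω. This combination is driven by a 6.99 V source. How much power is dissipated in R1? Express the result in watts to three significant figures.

First find R_p for the parallel pair, then treat R_p + R3 as a series loop.
R_p = (100×53.0)/(100+53.0) = 34.64 Ω
R_total = R_p + 33.0 = 34.64 + 33.0 = 67.64 Ω
I = V / R_total = 6.99 / 67.64 = 0.1033 A
Voltage across the parallel pair: V_p = I × R_p = 0.1033 × 34.64 = 3.580 V
R1 has V_p across it, so P = V_p²/R1.
P_R1 = (3.580)² / 100 = 0.1281 W

0.128 W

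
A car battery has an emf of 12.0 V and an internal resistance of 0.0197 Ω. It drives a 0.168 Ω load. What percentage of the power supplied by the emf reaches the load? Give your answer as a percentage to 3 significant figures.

89.5 %

The source delivers εI, of which I²R reaches the load and I²r is lost; since I is common, η = R/(R+r).
η = R / (R + r) = 0.168 / (0.168 + 0.0197) = 0.8950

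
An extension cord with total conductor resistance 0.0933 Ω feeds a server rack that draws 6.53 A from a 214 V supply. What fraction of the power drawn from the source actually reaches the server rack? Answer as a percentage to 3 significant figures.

99.7 %

The extension cord carries the full 6.53 A.
P_line = I² R_line = (6.530)² × 0.0933 = 3.978 W
P_source = V I = 214 × 6.530 = 1397 W; P_load = 1393 W
η = P_load / P_source = 1393 / 1397 = 0.9972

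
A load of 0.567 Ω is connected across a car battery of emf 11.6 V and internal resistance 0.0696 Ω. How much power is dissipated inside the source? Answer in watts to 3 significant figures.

The source's internal resistance is just another series element carrying I; its dissipation is I²r.
I = ε / (r + R) = 11.6 / (0.0696 + 0.567) = 18.22 A
P_int = I² r = (18.22)² × 0.0696 = 23.11 W

23.1 W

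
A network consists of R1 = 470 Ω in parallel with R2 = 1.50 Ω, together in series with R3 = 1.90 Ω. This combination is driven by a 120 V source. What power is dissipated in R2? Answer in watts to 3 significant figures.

1860 W

Collapse the R1‖R2 pair into one equivalent R_p; then R_p and R3 form a series string.
R_p = (470×1.50)/(470+1.50) = 1.495 Ω
R_total = R_p + 1.90 = 1.495 + 1.90 = 3.395 Ω
I = V / R_total = 120 / 3.395 = 35.34 A
Voltage across the parallel pair: V_p = I × R_p = 35.34 × 1.495 = 52.85 V
Use P = V²/R for R2 with V = V_p.
P_R2 = (52.85)² / 1.50 = 1862 W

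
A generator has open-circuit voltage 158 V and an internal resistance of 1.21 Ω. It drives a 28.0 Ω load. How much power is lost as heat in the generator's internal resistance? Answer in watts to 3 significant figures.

The internal resistance carries the same current as the load; P_int = I²r.
I = ε / (r + R) = 158 / (1.21 + 28.0) = 5.409 A
P_int = I² r = (5.409)² × 1.21 = 35.40 W

35.4 W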